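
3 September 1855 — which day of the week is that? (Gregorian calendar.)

Doomsday rule: the anchor day for the 1800s is Friday. For year 55: 55÷12 = 4 r 7, and 7÷4 = 1, so 4+7+1 = 12.
Friday + 12 ≡ Wednesday — that's 1855's doomsday.
In September the doomsday date is Sep 5.
Sep 3 is 2 days before Sep 5; 2 mod 7 = 2, so Wednesday − 2 = Monday.

Monday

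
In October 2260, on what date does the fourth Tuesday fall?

October 23, 2260

October 1, 2260 is a Monday.
The first Tuesday is therefore October 2 (1 days later).
The fourth Tuesday is 2 + 3×7 = October 23.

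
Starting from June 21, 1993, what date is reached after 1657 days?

January 3, 1998

+365 (one year) → Jun 21, 1994 (1292 left).
+365 (one year) → Jun 21, 1995 (927 left).
+366 (one year; includes Feb 29, 1996) → Jun 21, 1996 (561 left).
+365 (one year) → Jun 21, 1997 (196 left).
Jun has 30 days: +10 → Jul 1, 1997 (186 left).
Jul has 31 days: +31 → Aug 1, 1997 (155 left).
Aug has 31 days: +31 → Sep 1, 1997 (124 left).
Sep has 30 days: +30 → Oct 1, 1997 (94 left).
Oct has 31 days: +31 → Nov 1, 1997 (63 left).
Nov has 30 days: +30 → Dec 1, 1997 (33 left).
Dec has 31 days: +31 → Jan 1, 1998 (2 left).
+2 → Jan 3, 1998.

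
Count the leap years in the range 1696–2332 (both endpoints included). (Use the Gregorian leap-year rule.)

Multiples of 4 in [1696,2332]: 160.
Of those, multiples of 100: 7 (not leap unless ÷400).
Multiples of 400: 1.
Leap years = 160 − 7 + 1 = 154.

154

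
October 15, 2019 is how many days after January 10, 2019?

Jan 10, 2019 → Feb 10, 2019: 31 days (January has 31).
Feb 10, 2019 → Mar 10, 2019: 28 days (February has 28).
Mar 10, 2019 → Apr 10, 2019: 31 days (March has 31).
Apr 10, 2019 → May 10, 2019: 30 days (April has 30).
May 10, 2019 → Jun 10, 2019: 31 days (May has 31).
Jun 10, 2019 → Jul 10, 2019: 30 days (June has 30).
Jul 10, 2019 → Aug 10, 2019: 31 days (July has 31).
Aug 10, 2019 → Sep 10, 2019: 31 days (August has 31).
Sep 10, 2019 → Oct 10, 2019: 30 days (September has 30).
Oct 10, 2019 → Oct 15, 2019: 5 days.
Total: 278 days.

278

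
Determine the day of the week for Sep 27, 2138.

Doomsday rule: the anchor day for the 2100s is Sunday. For year 38: 38÷12 = 3 r 2, and 2÷4 = 0, so 3+2+0 = 5.
Sunday + 5 ≡ Friday — that's 2138's doomsday.
In September the doomsday date is Sep 5.
Sep 27 is 22 days after Sep 5; 22 mod 7 = 1, so Friday + 1 = Saturday.

Saturday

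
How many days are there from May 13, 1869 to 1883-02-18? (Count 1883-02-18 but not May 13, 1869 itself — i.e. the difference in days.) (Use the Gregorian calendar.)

5029

May 13, 1869 → May 13, 1870: 365 days.
May 13, 1870 → May 13, 1871: 365 days.
May 13, 1871 → May 13, 1872: 366 days (Feb 29, 1872 is in that span).
May 13, 1872 → May 13, 1873: 365 days.
May 13, 1873 → May 13, 1874: 365 days.
May 13, 1874 → May 13, 1875: 365 days.
May 13, 1875 → May 13, 1876: 366 days (Feb 29, 1876 is in that span).
May 13, 1876 → May 13, 1877: 365 days.
May 13, 1877 → May 13, 1878: 365 days.
May 13, 1878 → May 13, 1879: 365 days.
May 13, 1879 → May 13, 1880: 366 days (Feb 29, 1880 is in that span).
May 13, 1880 → May 13, 1881: 365 days.
May 13, 1881 → May 13, 1882: 365 days.
May 13, 1882 → Jun 13, 1882: 31 days (May has 31).
Jun 13, 1882 → Jul 13, 1882: 30 days (June has 30).
Jul 13, 1882 → Aug 13, 1882: 31 days (July has 31).
Aug 13, 1882 → Sep 13, 1882: 31 days (August has 31).
Sep 13, 1882 → Oct 13, 1882: 30 days (September has 30).
Oct 13, 1882 → Nov 13, 1882: 31 days (October has 31).
Nov 13, 1882 → Dec 13, 1882: 30 days (November has 30).
Dec 13, 1882 → Jan 13, 1883: 31 days (December has 31).
Jan 13, 1883 → Feb 13, 1883: 31 days (January has 31).
Feb 13, 1883 → Feb 18, 1883: 5 days.
Total: 5029 days.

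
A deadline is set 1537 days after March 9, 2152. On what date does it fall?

May 24, 2156

+365 (one year) → Mar 9, 2153 (1172 left).
+365 (one year) → Mar 9, 2154 (807 left).
+365 (one year) → Mar 9, 2155 (442 left).
+366 (one year; includes Feb 29, 2156) → Mar 9, 2156 (76 left).
Mar has 31 days: +23 → Apr 1, 2156 (53 left).
Apr has 30 days: +30 → May 1, 2156 (23 left).
+23 → May 24, 2156.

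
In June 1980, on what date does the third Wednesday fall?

June 18, 1980

June 1, 1980 is a Sunday.
The first Wednesday is therefore June 4 (3 days later).
The third Wednesday is 4 + 2×7 = June 18.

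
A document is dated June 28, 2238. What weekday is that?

Thursday

Doomsday rule: the anchor day for the 2200s is Friday. For year 38: 38÷12 = 3 r 2, and 2÷4 = 0, so 3+2+0 = 5.
Friday + 5 ≡ Wednesday — that's 2238's doomsday.
In June the doomsday date is Jun 6.
Jun 28 is 22 days after Jun 6; 22 mod 7 = 1, so Wednesday + 1 = Thursday.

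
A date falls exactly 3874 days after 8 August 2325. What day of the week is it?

First find the weekday of Aug 8, 2325. Doomsday rule: the anchor day for the 2300s is Wednesday. For year 25: 25÷12 = 2 r 1, and 1÷4 = 0, so 2+1+0 = 3.
Wednesday + 3 ≡ Saturday — that's 2325's doomsday.
In August the doomsday date is Aug 8.
Aug 8 is the doomsday itself: Saturday.
3874 mod 7 = 3, so 3874 days after a Saturday is Saturday + 3 = Tuesday.

Tuesday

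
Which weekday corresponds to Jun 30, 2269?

Doomsday rule: the anchor day for the 2200s is Friday. For year 69: 69÷12 = 5 r 9, and 9÷4 = 2, so 5+9+2 = 16.
Friday + 16 ≡ Sunday — that's 2269's doomsday.
In June the doomsday date is Jun 6.
Jun 30 is 24 days after Jun 6; 24 mod 7 = 3, so Sunday + 3 = Wednesday.

Wednesday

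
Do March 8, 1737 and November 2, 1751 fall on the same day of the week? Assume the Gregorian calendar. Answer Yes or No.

From Mar 8, 1737 to Nov 2, 1751 is 5352 days.
5352 mod 7 = 4, so they are different weekdays.
(Mar 8, 1737 is a Friday; Nov 2, 1751 is a Tuesday.)

No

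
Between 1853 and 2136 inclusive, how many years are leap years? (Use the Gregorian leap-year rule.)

Multiples of 4 in [1853,2136]: 71.
Of those, multiples of 100: 3 (not leap unless ÷400).
Multiples of 400: 1.
Leap years = 71 − 3 + 1 = 69.

69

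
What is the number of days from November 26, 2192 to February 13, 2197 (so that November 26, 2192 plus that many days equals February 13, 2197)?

Nov 26, 2192 → Nov 26, 2193: 365 days.
Nov 26, 2193 → Nov 26, 2194: 365 days.
Nov 26, 2194 → Nov 26, 2195: 365 days.
Nov 26, 2195 → Nov 26, 2196: 366 days (Feb 29, 2196 is in that span).
Nov 26, 2196 → Dec 26, 2196: 30 days (November has 30).
Dec 26, 2196 → Jan 26, 2197: 31 days (December has 31).
Jan 26, 2197 → Feb 13, 2197: 18 days.
Total: 1540 days.

1540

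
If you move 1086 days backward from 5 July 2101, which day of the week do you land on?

Monday

Jul 5, 2101 is a Tuesday.
1086 mod 7 = 1, so 1086 days before a Tuesday is Tuesday − 1 = Monday.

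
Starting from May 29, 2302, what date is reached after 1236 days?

October 16, 2305

+365 (one year) → May 29, 2303 (871 left).
+366 (one year; includes Feb 29, 2304) → May 29, 2304 (505 left).
+365 (one year) → May 29, 2305 (140 left).
May has 31 days: +3 → Jun 1, 2305 (137 left).
Jun has 30 days: +30 → Jul 1, 2305 (107 left).
Jul has 31 days: +31 → Aug 1, 2305 (76 left).
Aug has 31 days: +31 → Sep 1, 2305 (45 left).
Sep has 30 days: +30 → Oct 1, 2305 (15 left).
+15 → Oct 16, 2305.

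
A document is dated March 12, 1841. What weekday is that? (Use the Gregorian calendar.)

Doomsday rule: the anchor day for the 1800s is Friday. For year 41: 41÷12 = 3 r 5, and 5÷4 = 1, so 3+5+1 = 9.
Friday + 9 ≡ Sunday — that's 1841's doomsday.
In March the doomsday date is Mar 14.
Mar 12 is 2 days before Mar 14; 2 mod 7 = 2, so Sunday − 2 = Friday.

Friday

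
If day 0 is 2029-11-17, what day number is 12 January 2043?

Nov 17, 2029 → Nov 17, 2030: 365 days.
Nov 17, 2030 → Nov 17, 2031: 365 days.
Nov 17, 2031 → Nov 17, 2032: 366 days (Feb 29, 2032 is in that span).
Nov 17, 2032 → Nov 17, 2033: 365 days.
Nov 17, 2033 → Nov 17, 2034: 365 days.
Nov 17, 2034 → Nov 17, 2035: 365 days.
Nov 17, 2035 → Nov 17, 2036: 366 days (Feb 29, 2036 is in that span).
Nov 17, 2036 → Nov 17, 2037: 365 days.
Nov 17, 2037 → Nov 17, 2038: 365 days.
Nov 17, 2038 → Nov 17, 2039: 365 days.
Nov 17, 2039 → Nov 17, 2040: 366 days (Feb 29, 2040 is in that span).
Nov 17, 2040 → Nov 17, 2041: 365 days.
Nov 17, 2041 → Nov 17, 2042: 365 days.
Nov 17, 2042 → Dec 17, 2042: 30 days (November has 30).
Dec 17, 2042 → Jan 12, 2043: 26 days.
Total: 4804 days.

4804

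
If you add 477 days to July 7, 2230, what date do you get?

October 27, 2231

+365 (one year) → Jul 7, 2231 (112 left).
Jul has 31 days: +25 → Aug 1, 2231 (87 left).
Aug has 31 days: +31 → Sep 1, 2231 (56 left).
Sep has 30 days: +30 → Oct 1, 2231 (26 left).
+26 → Oct 27, 2231.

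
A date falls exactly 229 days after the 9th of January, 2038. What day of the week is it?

Thursday

Jan 9, 2038 is a Saturday.
229 mod 7 = 5, so 229 days after a Saturday is Saturday + 5 = Thursday.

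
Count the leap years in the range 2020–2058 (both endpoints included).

Multiples of 4 in [2020,2058]: 10.
Of those, multiples of 100: 0 (not leap unless ÷400).
Multiples of 400: 0.
Leap years = 10 − 0 + 0 = 10.

10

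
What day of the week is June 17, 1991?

Monday

Doomsday rule: the anchor day for the 1900s is Wednesday. For year 91: 91÷12 = 7 r 7, and 7÷4 = 1, so 7+7+1 = 15.
Wednesday + 15 ≡ Thursday — that's 1991's doomsday.
In June the doomsday date is Jun 6.
Jun 17 is 11 days after Jun 6; 11 mod 7 = 4, so Thursday + 4 = Monday.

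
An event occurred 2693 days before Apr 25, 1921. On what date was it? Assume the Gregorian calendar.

−365 (one year) → Apr 25, 1920 (2328 left).
−366 (one year; includes Feb 29, 1920) → Apr 25, 1919 (1962 left).
−365 (one year) → Apr 25, 1918 (1597 left).
−365 (one year) → Apr 25, 1917 (1232 left).
−365 (one year) → Apr 25, 1916 (867 left).
−366 (one year; includes Feb 29, 1916) → Apr 25, 1915 (501 left).
−365 (one year) → Apr 25, 1914 (136 left).
−25 → Mar 31, 1914 (end of Mar, 31 days; 111 left).
−31 → Feb 28, 1914 (end of Feb, 28 days; 80 left).
−28 → Jan 31, 1914 (end of Jan, 31 days; 52 left).
−31 → Dec 31, 1913 (end of Dec, 31 days; 21 left).
−21 → Dec 10, 1913.

December 10, 1913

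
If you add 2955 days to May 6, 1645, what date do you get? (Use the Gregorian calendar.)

+365 (one year) → May 6, 1646 (2590 left).
+365 (one year) → May 6, 1647 (2225 left).
+366 (one year; includes Feb 29, 1648) → May 6, 1648 (1859 left).
+365 (one year) → May 6, 1649 (1494 left).
+365 (one year) → May 6, 1650 (1129 left).
+365 (one year) → May 6, 1651 (764 left).
+366 (one year; includes Feb 29, 1652) → May 6, 1652 (398 left).
May has 31 days: +26 → Jun 1, 1652 (372 left).
Jun has 30 days: +30 → Jul 1, 1652 (342 left).
Jul has 31 days: +31 → Aug 1, 1652 (311 left).
Aug has 31 days: +31 → Sep 1, 1652 (280 left).
Sep has 30 days: +30 → Oct 1, 1652 (250 left).
Oct has 31 days: +31 → Nov 1, 1652 (219 left).
Nov has 30 days: +30 → Dec 1, 1652 (189 left).
Dec has 31 days: +31 → Jan 1, 1653 (158 left).
Jan has 31 days: +31 → Feb 1, 1653 (127 left).
Feb has 28 days: +28 → Mar 1, 1653 (99 left).
Mar has 31 days: +31 → Apr 1, 1653 (68 left).
Apr has 30 days: +30 → May 1, 1653 (38 left).
May has 31 days: +31 → Jun 1, 1653 (7 left).
+7 → Jun 8, 1653.

June 8, 1653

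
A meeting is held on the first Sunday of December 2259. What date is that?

December 4, 2259

December 1, 2259 is a Thursday.
The first Sunday is therefore December 4 (3 days later).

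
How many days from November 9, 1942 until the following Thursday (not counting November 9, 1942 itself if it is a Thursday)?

3

Nov 9, 1942 is a Monday.
From Monday to the next Thursday is 3 days.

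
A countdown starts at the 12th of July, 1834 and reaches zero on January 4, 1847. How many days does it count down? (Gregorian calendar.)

Jul 12, 1834 → Jul 12, 1835: 365 days.
Jul 12, 1835 → Jul 12, 1836: 366 days (Feb 29, 1836 is in that span).
Jul 12, 1836 → Jul 12, 1837: 365 days.
Jul 12, 1837 → Jul 12, 1838: 365 days.
Jul 12, 1838 → Jul 12, 1839: 365 days.
Jul 12, 1839 → Jul 12, 1840: 366 days (Feb 29, 1840 is in that span).
Jul 12, 1840 → Jul 12, 1841: 365 days.
Jul 12, 1841 → Jul 12, 1842: 365 days.
Jul 12, 1842 → Jul 12, 1843: 365 days.
Jul 12, 1843 → Jul 12, 1844: 366 days (Feb 29, 1844 is in that span).
Jul 12, 1844 → Jul 12, 1845: 365 days.
Jul 12, 1845 → Jul 12, 1846: 365 days.
Jul 12, 1846 → Aug 12, 1846: 31 days (July has 31).
Aug 12, 1846 → Sep 12, 1846: 31 days (August has 31).
Sep 12, 1846 → Oct 12, 1846: 30 days (September has 30).
Oct 12, 1846 → Nov 12, 1846: 31 days (October has 31).
Nov 12, 1846 → Dec 12, 1846: 30 days (November has 30).
Dec 12, 1846 → Jan 4, 1847: 23 days.
Total: 4559 days.

4559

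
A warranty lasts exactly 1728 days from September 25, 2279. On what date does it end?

+366 (one year; includes Feb 29, 2280) → Sep 25, 2280 (1362 left).
+365 (one year) → Sep 25, 2281 (997 left).
+365 (one year) → Sep 25, 2282 (632 left).
+365 (one year) → Sep 25, 2283 (267 left).
Sep has 30 days: +6 → Oct 1, 2283 (261 left).
Oct has 31 days: +31 → Nov 1, 2283 (230 left).
Nov has 30 days: +30 → Dec 1, 2283 (200 left).
Dec has 31 days: +31 → Jan 1, 2284 (169 left).
Jan has 31 days: +31 → Feb 1, 2284 (138 left).
Feb has 29 days: +29 → Mar 1, 2284 (109 left).
Mar has 31 days: +31 → Apr 1, 2284 (78 left).
Apr has 30 days: +30 → May 1, 2284 (48 left).
May has 31 days: +31 → Jun 1, 2284 (17 left).
+17 → Jun 18, 2284.

June 18, 2284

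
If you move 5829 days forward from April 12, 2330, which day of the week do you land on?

Apr 12, 2330 is a Saturday.
5829 mod 7 = 5, so 5829 days after a Saturday is Saturday + 5 = Thursday.

Thursday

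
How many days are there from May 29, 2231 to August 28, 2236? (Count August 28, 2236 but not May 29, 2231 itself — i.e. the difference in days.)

1918

May 29, 2231 → May 29, 2232: 366 days (Feb 29, 2232 is in that span).
May 29, 2232 → May 29, 2233: 365 days.
May 29, 2233 → May 29, 2234: 365 days.
May 29, 2234 → May 29, 2235: 365 days.
May 29, 2235 → May 29, 2236: 366 days (Feb 29, 2236 is in that span).
May 29, 2236 → Jun 29, 2236: 31 days (May has 31).
Jun 29, 2236 → Jul 29, 2236: 30 days (June has 30).
Jul 29, 2236 → Aug 28, 2236: 30 days.
Total: 1918 days.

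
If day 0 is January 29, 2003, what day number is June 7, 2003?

Jan 29, 2003 → Feb 28, 2003: 30 days (January has 31).
Feb 28, 2003 → Mar 28, 2003: 28 days (February has 28).
Mar 28, 2003 → Apr 28, 2003: 31 days (March has 31).
Apr 28, 2003 → May 28, 2003: 30 days (April has 30).
May 28, 2003 → Jun 7, 2003: 10 days.
Total: 129 days.

129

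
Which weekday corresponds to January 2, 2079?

Doomsday rule: the anchor day for the 2000s is Tuesday. For year 79: 79÷12 = 6 r 7, and 7÷4 = 1, so 6+7+1 = 14.
Tuesday + 14 ≡ Tuesday — that's 2079's doomsday.
In January the doomsday date is Jan 3 (2079 is not a leap year).
Jan 2 is 1 day before Jan 3; 1 mod 7 = 1, so Tuesday − 1 = Monday.

Monday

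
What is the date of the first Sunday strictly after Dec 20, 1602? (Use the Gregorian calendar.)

December 22, 1602

Dec 20, 1602 is a Friday.
From Friday to the next Sunday is 2 days.
Dec 20, 1602 + 2 = Dec 22, 1602.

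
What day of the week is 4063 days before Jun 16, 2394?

Jun 16, 2394 is a Thursday.
4063 mod 7 = 3, so 4063 days before a Thursday is Thursday − 3 = Monday.

Monday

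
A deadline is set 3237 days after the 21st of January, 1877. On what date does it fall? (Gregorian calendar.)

+365 (one year) → Jan 21, 1878 (2872 left).
+365 (one year) → Jan 21, 1879 (2507 left).
+365 (one year) → Jan 21, 1880 (2142 left).
+366 (one year; includes Feb 29, 1880) → Jan 21, 1881 (1776 left).
+365 (one year) → Jan 21, 1882 (1411 left).
+365 (one year) → Jan 21, 1883 (1046 left).
+365 (one year) → Jan 21, 1884 (681 left).
+366 (one year; includes Feb 29, 1884) → Jan 21, 1885 (315 left).
Jan has 31 days: +11 → Feb 1, 1885 (304 left).
Feb has 28 days: +28 → Mar 1, 1885 (276 left).
Mar has 31 days: +31 → Apr 1, 1885 (245 left).
Apr has 30 days: +30 → May 1, 1885 (215 left).
May has 31 days: +31 → Jun 1, 1885 (184 left).
Jun has 30 days: +30 → Jul 1, 1885 (154 left).
Jul has 31 days: +31 → Aug 1, 1885 (123 left).
Aug has 31 days: +31 → Sep 1, 1885 (92 left).
Sep has 30 days: +30 → Oct 1, 1885 (62 left).
Oct has 31 days: +31 → Nov 1, 1885 (31 left).
Nov has 30 days: +30 → Dec 1, 1885 (1 left).
+1 → Dec 2, 1885.

December 2, 1885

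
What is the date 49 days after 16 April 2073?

Apr has 30 days: +15 → May 1, 2073 (34 left).
May has 31 days: +31 → Jun 1, 2073 (3 left).
+3 → Jun 4, 2073.

June 4, 2073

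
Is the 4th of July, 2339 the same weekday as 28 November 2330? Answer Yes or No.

No

From Nov 28, 2330 to Jul 4, 2339 is 3140 days.
3140 mod 7 = 4, so they are different weekdays.
(Nov 28, 2330 is a Friday; Jul 4, 2339 is a Tuesday.)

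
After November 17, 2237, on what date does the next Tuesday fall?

Nov 17, 2237 is a Friday.
From Friday to the next Tuesday is 4 days.
Nov 17, 2237 + 4 = Nov 21, 2237.

November 21, 2237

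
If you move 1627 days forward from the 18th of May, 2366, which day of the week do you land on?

First find the weekday of May 18, 2366. Doomsday rule: the anchor day for the 2300s is Wednesday. For year 66: 66÷12 = 5 r 6, and 6÷4 = 1, so 5+6+1 = 12.
Wednesday + 12 ≡ Monday — that's 2366's doomsday.
In May the doomsday date is May 9.
May 18 is 9 days after May 9; 9 mod 7 = 2, so Monday + 2 = Wednesday.
1627 mod 7 = 3, so 1627 days after a Wednesday is Wednesday + 3 = Saturday.

Saturday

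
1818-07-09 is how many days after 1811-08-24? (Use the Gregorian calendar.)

Aug 24, 1811 → Aug 24, 1812: 366 days (Feb 29, 1812 is in that span).
Aug 24, 1812 → Aug 24, 1813: 365 days.
Aug 24, 1813 → Aug 24, 1814: 365 days.
Aug 24, 1814 → Aug 24, 1815: 365 days.
Aug 24, 1815 → Aug 24, 1816: 366 days (Feb 29, 1816 is in that span).
Aug 24, 1816 → Aug 24, 1817: 365 days.
Aug 24, 1817 → Sep 24, 1817: 31 days (August has 31).
Sep 24, 1817 → Oct 24, 1817: 30 days (September has 30).
Oct 24, 1817 → Nov 24, 1817: 31 days (October has 31).
Nov 24, 1817 → Dec 24, 1817: 30 days (November has 30).
Dec 24, 1817 → Jan 24, 1818: 31 days (December has 31).
Jan 24, 1818 → Feb 24, 1818: 31 days (January has 31).
Feb 24, 1818 → Mar 24, 1818: 28 days (February has 28).
Mar 24, 1818 → Apr 24, 1818: 31 days (March has 31).
Apr 24, 1818 → May 24, 1818: 30 days (April has 30).
May 24, 1818 → Jun 24, 1818: 31 days (May has 31).
Jun 24, 1818 → Jul 9, 1818: 15 days.
Total: 2511 days.

2511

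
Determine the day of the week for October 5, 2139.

Doomsday rule: the anchor day for the 2100s is Sunday. For year 39: 39÷12 = 3 r 3, and 3÷4 = 0, so 3+3+0 = 6.
Sunday + 6 ≡ Saturday — that's 2139's doomsday.
In October the doomsday date is Oct 10.
Oct 5 is 5 days before Oct 10; 5 mod 7 = 5, so Saturday − 5 = Monday.

Monday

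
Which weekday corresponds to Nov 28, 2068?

Wednesday

January 1, 2068 is a Sunday.
Jan 1, 2068 → Feb 1, 2068: 31 days (January has 31).
Feb 1, 2068 → Mar 1, 2068: 29 days (February has 29).
Mar 1, 2068 → Apr 1, 2068: 31 days (March has 31).
Apr 1, 2068 → May 1, 2068: 30 days (April has 30).
May 1, 2068 → Jun 1, 2068: 31 days (May has 31).
Jun 1, 2068 → Jul 1, 2068: 30 days (June has 30).
Jul 1, 2068 → Aug 1, 2068: 31 days (July has 31).
Aug 1, 2068 → Sep 1, 2068: 31 days (August has 31).
Sep 1, 2068 → Oct 1, 2068: 30 days (September has 30).
Oct 1, 2068 → Nov 1, 2068: 31 days (October has 31).
Nov 1, 2068 → Nov 28, 2068: 27 days.
Total: 332 days.
332 mod 7 = 3, so Sunday + 3 = Wednesday.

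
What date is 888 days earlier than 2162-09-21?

−365 (one year) → Sep 21, 2161 (523 left).
−365 (one year) → Sep 21, 2160 (158 left).
−21 → Aug 31, 2160 (end of Aug, 31 days; 137 left).
−31 → Jul 31, 2160 (end of Jul, 31 days; 106 left).
−31 → Jun 30, 2160 (end of Jun, 30 days; 75 left).
−30 → May 31, 2160 (end of May, 31 days; 45 left).
−31 → Apr 30, 2160 (end of Apr, 30 days; 14 left).
−14 → Apr 16, 2160.

April 16, 2160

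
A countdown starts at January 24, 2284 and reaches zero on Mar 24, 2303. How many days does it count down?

Jan 24, 2284 → Jan 24, 2285: 366 days (Feb 29, 2284 is in that span).
Jan 24, 2285 → Jan 24, 2286: 365 days.
Jan 24, 2286 → Jan 24, 2287: 365 days.
Jan 24, 2287 → Jan 24, 2288: 365 days.
Jan 24, 2288 → Jan 24, 2289: 366 days (Feb 29, 2288 is in that span).
Jan 24, 2289 → Jan 24, 2290: 365 days.
Jan 24, 2290 → Jan 24, 2291: 365 days.
Jan 24, 2291 → Jan 24, 2292: 365 days.
Jan 24, 2292 → Jan 24, 2293: 366 days (Feb 29, 2292 is in that span).
Jan 24, 2293 → Jan 24, 2294: 365 days.
Jan 24, 2294 → Jan 24, 2295: 365 days.
Jan 24, 2295 → Jan 24, 2296: 365 days.
Jan 24, 2296 → Jan 24, 2297: 366 days (Feb 29, 2296 is in that span).
Jan 24, 2297 → Jan 24, 2298: 365 days.
Jan 24, 2298 → Jan 24, 2299: 365 days.
Jan 24, 2299 → Jan 24, 2300: 365 days.
Jan 24, 2300 → Jan 24, 2301: 365 days.
Jan 24, 2301 → Jan 24, 2302: 365 days.
Jan 24, 2302 → Jan 24, 2303: 365 days.
Jan 24, 2303 → Feb 24, 2303: 31 days (January has 31).
Feb 24, 2303 → Mar 24, 2303: 28 days.
Total: 6998 days.

6998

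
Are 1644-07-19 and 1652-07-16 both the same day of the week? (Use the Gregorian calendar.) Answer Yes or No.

Yes

From Jul 19, 1644 to Jul 16, 1652 is 2919 days.
2919 mod 7 = 0, so they are the same weekday.
(Jul 19, 1644 is a Tuesday; Jul 16, 1652 is a Tuesday.)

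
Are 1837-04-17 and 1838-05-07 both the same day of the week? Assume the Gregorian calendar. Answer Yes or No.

Yes

From Apr 17, 1837 to May 7, 1838 is 385 days.
385 mod 7 = 0, so they are the same weekday.
(Apr 17, 1837 is a Monday; May 7, 1838 is a Monday.)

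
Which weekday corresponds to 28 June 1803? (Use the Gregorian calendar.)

Doomsday rule: the anchor day for the 1800s is Friday. For year 03: 3÷12 = 0 r 3, and 3÷4 = 0, so 0+3+0 = 3.
Friday + 3 ≡ Monday — that's 1803's doomsday.
In June the doomsday date is Jun 6.
Jun 28 is 22 days after Jun 6; 22 mod 7 = 1, so Monday + 1 = Tuesday.

Tuesday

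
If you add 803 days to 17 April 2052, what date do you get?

June 29, 2054

+365 (one year) → Apr 17, 2053 (438 left).
+365 (one year) → Apr 17, 2054 (73 left).
Apr has 30 days: +14 → May 1, 2054 (59 left).
May has 31 days: +31 → Jun 1, 2054 (28 left).
+28 → Jun 29, 2054.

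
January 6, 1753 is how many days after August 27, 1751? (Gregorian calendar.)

498

Aug 27, 1751 → Aug 27, 1752: 366 days (Feb 29, 1752 is in that span).
Aug 27, 1752 → Sep 27, 1752: 31 days (August has 31).
Sep 27, 1752 → Oct 27, 1752: 30 days (September has 30).
Oct 27, 1752 → Nov 27, 1752: 31 days (October has 31).
Nov 27, 1752 → Dec 27, 1752: 30 days (November has 30).
Dec 27, 1752 → Jan 6, 1753: 10 days.
Total: 498 days.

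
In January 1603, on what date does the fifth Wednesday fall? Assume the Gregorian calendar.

January 1, 1603 is a Wednesday.
The first Wednesday is therefore January 1 (same day).
The fifth Wednesday is 1 + 4×7 = January 29.

January 29, 1603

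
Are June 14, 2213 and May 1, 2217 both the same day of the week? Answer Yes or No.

From Jun 14, 2213 to May 1, 2217 is 1417 days.
1417 mod 7 = 3, so they are different weekdays.
(Jun 14, 2213 is a Monday; May 1, 2217 is a Thursday.)

No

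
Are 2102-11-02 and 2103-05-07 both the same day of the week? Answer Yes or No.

From Nov 2, 2102 to May 7, 2103 is 186 days.
186 mod 7 = 4, so they are different weekdays.
(Nov 2, 2102 is a Thursday; May 7, 2103 is a Monday.)

No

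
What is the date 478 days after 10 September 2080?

+365 (one year) → Sep 10, 2081 (113 left).
Sep has 30 days: +21 → Oct 1, 2081 (92 left).
Oct has 31 days: +31 → Nov 1, 2081 (61 left).
Nov has 30 days: +30 → Dec 1, 2081 (31 left).
Dec has 31 days: +31 → Jan 1, 2082 (0 left).

January 1, 2082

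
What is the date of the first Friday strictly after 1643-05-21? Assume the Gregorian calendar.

May 22, 1643

May 21, 1643 is a Thursday.
From Thursday to the next Friday is 1 day.
May 21, 1643 + 1 = May 22, 1643.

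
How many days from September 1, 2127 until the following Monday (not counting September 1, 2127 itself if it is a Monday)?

7

Sep 1, 2127 is a Monday.
From Monday to the next Monday is 7 days.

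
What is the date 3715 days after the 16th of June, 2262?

August 17, 2272

+365 (one year) → Jun 16, 2263 (3350 left).
+366 (one year; includes Feb 29, 2264) → Jun 16, 2264 (2984 left).
+365 (one year) → Jun 16, 2265 (2619 left).
+365 (one year) → Jun 16, 2266 (2254 left).
+365 (one year) → Jun 16, 2267 (1889 left).
+366 (one year; includes Feb 29, 2268) → Jun 16, 2268 (1523 left).
+365 (one year) → Jun 16, 2269 (1158 left).
+365 (one year) → Jun 16, 2270 (793 left).
+365 (one year) → Jun 16, 2271 (428 left).
+366 (one year; includes Feb 29, 2272) → Jun 16, 2272 (62 left).
Jun has 30 days: +15 → Jul 1, 2272 (47 left).
Jul has 31 days: +31 → Aug 1, 2272 (16 left).
+16 → Aug 17, 2272.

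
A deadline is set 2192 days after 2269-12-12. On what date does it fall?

December 13, 2275

+365 (one year) → Dec 12, 2270 (1827 left).
+365 (one year) → Dec 12, 2271 (1462 left).
+366 (one year; includes Feb 29, 2272) → Dec 12, 2272 (1096 left).
+365 (one year) → Dec 12, 2273 (731 left).
+365 (one year) → Dec 12, 2274 (366 left).
Dec has 31 days: +20 → Jan 1, 2275 (346 left).
Jan has 31 days: +31 → Feb 1, 2275 (315 left).
Feb has 28 days: +28 → Mar 1, 2275 (287 left).
Mar has 31 days: +31 → Apr 1, 2275 (256 left).
Apr has 30 days: +30 → May 1, 2275 (226 left).
May has 31 days: +31 → Jun 1, 2275 (195 left).
Jun has 30 days: +30 → Jul 1, 2275 (165 left).
Jul has 31 days: +31 → Aug 1, 2275 (134 left).
Aug has 31 days: +31 → Sep 1, 2275 (103 left).
Sep has 30 days: +30 → Oct 1, 2275 (73 left).
Oct has 31 days: +31 → Nov 1, 2275 (42 left).
Nov has 30 days: +30 → Dec 1, 2275 (12 left).
+12 → Dec 13, 2275.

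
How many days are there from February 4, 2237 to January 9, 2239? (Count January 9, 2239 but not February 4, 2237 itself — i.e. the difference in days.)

Feb 4, 2237 → Feb 4, 2238: 365 days.
Feb 4, 2238 → Mar 4, 2238: 28 days (February has 28).
Mar 4, 2238 → Apr 4, 2238: 31 days (March has 31).
Apr 4, 2238 → May 4, 2238: 30 days (April has 30).
May 4, 2238 → Jun 4, 2238: 31 days (May has 31).
Jun 4, 2238 → Jul 4, 2238: 30 days (June has 30).
Jul 4, 2238 → Aug 4, 2238: 31 days (July has 31).
Aug 4, 2238 → Sep 4, 2238: 31 days (August has 31).
Sep 4, 2238 → Oct 4, 2238: 30 days (September has 30).
Oct 4, 2238 → Nov 4, 2238: 31 days (October has 31).
Nov 4, 2238 → Dec 4, 2238: 30 days (November has 30).
Dec 4, 2238 → Jan 4, 2239: 31 days (December has 31).
Jan 4, 2239 → Jan 9, 2239: 5 days.
Total: 704 days.

704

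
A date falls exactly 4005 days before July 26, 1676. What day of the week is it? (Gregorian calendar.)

Saturday

Jul 26, 1676 is a Sunday.
4005 mod 7 = 1, so 4005 days before a Sunday is Sunday − 1 = Saturday.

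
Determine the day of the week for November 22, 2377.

Tuesday

Doomsday rule: the anchor day for the 2300s is Wednesday. For year 77: 77÷12 = 6 r 5, and 5÷4 = 1, so 6+5+1 = 12.
Wednesday + 12 ≡ Monday — that's 2377's doomsday.
In November the doomsday date is Nov 7.
Nov 22 is 15 days after Nov 7; 15 mod 7 = 1, so Monday + 1 = Tuesday.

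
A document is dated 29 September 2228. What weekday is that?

Doomsday rule: the anchor day for the 2200s is Friday. For year 28: 28÷12 = 2 r 4, and 4÷4 = 1, so 2+4+1 = 7.
Friday + 7 ≡ Friday — that's 2228's doomsday.
In September the doomsday date is Sep 5.
Sep 29 is 24 days after Sep 5; 24 mod 7 = 3, so Friday + 3 = Monday.

Monday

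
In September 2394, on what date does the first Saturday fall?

September 3, 2394

September 1, 2394 is a Thursday.
The first Saturday is therefore September 3 (2 days later).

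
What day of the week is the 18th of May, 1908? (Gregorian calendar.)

January 1, 1908 is a Wednesday.
Jan 1, 1908 → Feb 1, 1908: 31 days (January has 31).
Feb 1, 1908 → Mar 1, 1908: 29 days (February has 29).
Mar 1, 1908 → Apr 1, 1908: 31 days (March has 31).
Apr 1, 1908 → May 1, 1908: 30 days (April has 30).
May 1, 1908 → May 18, 1908: 17 days.
Total: 138 days.
138 mod 7 = 5, so Wednesday + 5 = Monday.

Monday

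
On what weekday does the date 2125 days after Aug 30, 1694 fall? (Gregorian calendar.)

Friday

First find the weekday of Aug 30, 1694. Doomsday rule: the anchor day for the 1600s is Tuesday. For year 94: 94÷12 = 7 r 10, and 10÷4 = 2, so 7+10+2 = 19.
Tuesday + 19 ≡ Sunday — that's 1694's doomsday.
In August the doomsday date is Aug 8.
Aug 30 is 22 days after Aug 8; 22 mod 7 = 1, so Sunday + 1 = Monday.
2125 mod 7 = 4, so 2125 days after a Monday is Monday + 4 = Friday.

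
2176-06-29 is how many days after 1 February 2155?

7819

Feb 1, 2155 → Feb 1, 2156: 365 days.
Feb 1, 2156 → Feb 1, 2157: 366 days (Feb 29, 2156 is in that span).
Feb 1, 2157 → Feb 1, 2158: 365 days.
Feb 1, 2158 → Feb 1, 2159: 365 days.
Feb 1, 2159 → Feb 1, 2160: 365 days.
Feb 1, 2160 → Feb 1, 2161: 366 days (Feb 29, 2160 is in that span).
Feb 1, 2161 → Feb 1, 2162: 365 days.
Feb 1, 2162 → Feb 1, 2163: 365 days.
Feb 1, 2163 → Feb 1, 2164: 365 days.
Feb 1, 2164 → Feb 1, 2165: 366 days (Feb 29, 2164 is in that span).
Feb 1, 2165 → Feb 1, 2166: 365 days.
Feb 1, 2166 → Feb 1, 2167: 365 days.
Feb 1, 2167 → Feb 1, 2168: 365 days.
Feb 1, 2168 → Feb 1, 2169: 366 days (Feb 29, 2168 is in that span).
Feb 1, 2169 → Feb 1, 2170: 365 days.
Feb 1, 2170 → Feb 1, 2171: 365 days.
Feb 1, 2171 → Feb 1, 2172: 365 days.
Feb 1, 2172 → Feb 1, 2173: 366 days (Feb 29, 2172 is in that span).
Feb 1, 2173 → Feb 1, 2174: 365 days.
Feb 1, 2174 → Feb 1, 2175: 365 days.
Feb 1, 2175 → Feb 1, 2176: 365 days.
Feb 1, 2176 → Mar 1, 2176: 29 days (February has 29).
Mar 1, 2176 → Apr 1, 2176: 31 days (March has 31).
Apr 1, 2176 → May 1, 2176: 30 days (April has 30).
May 1, 2176 → Jun 1, 2176: 31 days (May has 31).
Jun 1, 2176 → Jun 29, 2176: 28 days.
Total: 7819 days.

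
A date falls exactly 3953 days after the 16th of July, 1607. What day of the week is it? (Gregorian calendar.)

Jul 16, 1607 is a Monday.
3953 mod 7 = 5, so 3953 days after a Monday is Monday + 5 = Saturday.

Saturday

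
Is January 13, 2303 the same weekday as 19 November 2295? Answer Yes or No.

From Nov 19, 2295 to Jan 13, 2303 is 2611 days.
2611 mod 7 = 0, so they are the same weekday.
(Nov 19, 2295 is a Tuesday; Jan 13, 2303 is a Tuesday.)

Yes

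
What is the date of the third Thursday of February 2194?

February 20, 2194

February 1, 2194 is a Saturday.
The first Thursday is therefore February 6 (5 days later).
The third Thursday is 6 + 2×7 = February 20.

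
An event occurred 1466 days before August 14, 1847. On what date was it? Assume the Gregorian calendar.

−365 (one year) → Aug 14, 1846 (1101 left).
−365 (one year) → Aug 14, 1845 (736 left).
−365 (one year) → Aug 14, 1844 (371 left).
−14 → Jul 31, 1844 (end of Jul, 31 days; 357 left).
−31 → Jun 30, 1844 (end of Jun, 30 days; 326 left).
−30 → May 31, 1844 (end of May, 31 days; 296 left).
−31 → Apr 30, 1844 (end of Apr, 30 days; 265 left).
−30 → Mar 31, 1844 (end of Mar, 31 days; 235 left).
−31 → Feb 29, 1844 (end of Feb, 29 days; 204 left).
−29 → Jan 31, 1844 (end of Jan, 31 days; 175 left).
−31 → Dec 31, 1843 (end of Dec, 31 days; 144 left).
−31 → Nov 30, 1843 (end of Nov, 30 days; 113 left).
−30 → Oct 31, 1843 (end of Oct, 31 days; 83 left).
−31 → Sep 30, 1843 (end of Sep, 30 days; 52 left).
−30 → Aug 31, 1843 (end of Aug, 31 days; 22 left).
−22 → Aug 9, 1843.

August 9, 1843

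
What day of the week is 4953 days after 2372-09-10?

First find the weekday of Sep 10, 2372. Doomsday rule: the anchor day for the 2300s is Wednesday. For year 72: 72÷12 = 6 r 0, and 0÷4 = 0, so 6+0+0 = 6.
Wednesday + 6 ≡ Tuesday — that's 2372's doomsday.
In September the doomsday date is Sep 5.
Sep 10 is 5 days after Sep 5; 5 mod 7 = 5, so Tuesday + 5 = Sunday.
4953 mod 7 = 4, so 4953 days after a Sunday is Sunday + 4 = Thursday.

Thursday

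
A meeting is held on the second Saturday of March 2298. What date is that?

March 1, 2298 is a Tuesday.
The first Saturday is therefore March 5 (4 days later).
The second Saturday is 5 + 1×7 = March 12.

March 12, 2298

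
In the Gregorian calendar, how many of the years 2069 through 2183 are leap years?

Multiples of 4 in [2069,2183]: 28.
Of those, multiples of 100: 1 (not leap unless ÷400).
Multiples of 400: 0.
Leap years = 28 − 1 + 0 = 27.

27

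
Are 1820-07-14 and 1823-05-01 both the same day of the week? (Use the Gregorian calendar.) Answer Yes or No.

From Jul 14, 1820 to May 1, 1823 is 1021 days.
1021 mod 7 = 6, so they are different weekdays.
(Jul 14, 1820 is a Friday; May 1, 1823 is a Thursday.)

No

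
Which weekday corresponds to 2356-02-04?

Saturday

Doomsday rule: the anchor day for the 2300s is Wednesday. For year 56: 56÷12 = 4 r 8, and 8÷4 = 2, so 4+8+2 = 14.
Wednesday + 14 ≡ Wednesday — that's 2356's doomsday.
In February the doomsday date is Feb 29 (2356 is a leap year (divisible by 4)).
Feb 4 is 25 days before Feb 29; 25 mod 7 = 4, so Wednesday − 4 = Saturday.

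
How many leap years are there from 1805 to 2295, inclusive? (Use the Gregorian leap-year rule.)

Multiples of 4 in [1805,2295]: 122.
Of those, multiples of 100: 4 (not leap unless ÷400).
Multiples of 400: 1.
Leap years = 122 − 4 + 1 = 119.

119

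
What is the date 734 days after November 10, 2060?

November 14, 2062

+365 (one year) → Nov 10, 2061 (369 left).
Nov has 30 days: +21 → Dec 1, 2061 (348 left).
Dec has 31 days: +31 → Jan 1, 2062 (317 left).
Jan has 31 days: +31 → Feb 1, 2062 (286 left).
Feb has 28 days: +28 → Mar 1, 2062 (258 left).
Mar has 31 days: +31 → Apr 1, 2062 (227 left).
Apr has 30 days: +30 → May 1, 2062 (197 left).
May has 31 days: +31 → Jun 1, 2062 (166 left).
Jun has 30 days: +30 → Jul 1, 2062 (136 left).
Jul has 31 days: +31 → Aug 1, 2062 (105 left).
Aug has 31 days: +31 → Sep 1, 2062 (74 left).
Sep has 30 days: +30 → Oct 1, 2062 (44 left).
Oct has 31 days: +31 → Nov 1, 2062 (13 left).
+13 → Nov 14, 2062.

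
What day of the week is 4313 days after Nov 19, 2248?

Monday

First find the weekday of Nov 19, 2248. Doomsday rule: the anchor day for the 2200s is Friday. For year 48: 48÷12 = 4 r 0, and 0÷4 = 0, so 4+0+0 = 4.
Friday + 4 ≡ Tuesday — that's 2248's doomsday.
In November the doomsday date is Nov 7.
Nov 19 is 12 days after Nov 7; 12 mod 7 = 5, so Tuesday + 5 = Sunday.
4313 mod 7 = 1, so 4313 days after a Sunday is Sunday + 1 = Monday.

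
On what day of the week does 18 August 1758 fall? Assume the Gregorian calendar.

Friday

Doomsday rule: the anchor day for the 1700s is Sunday. For year 58: 58÷12 = 4 r 10, and 10÷4 = 2, so 4+10+2 = 16.
Sunday + 16 ≡ Tuesday — that's 1758's doomsday.
In August the doomsday date is Aug 8.
Aug 18 is 10 days after Aug 8; 10 mod 7 = 3, so Tuesday + 3 = Friday.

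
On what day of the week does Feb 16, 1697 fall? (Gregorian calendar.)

Saturday

Doomsday rule: the anchor day for the 1600s is Tuesday. For year 97: 97÷12 = 8 r 1, and 1÷4 = 0, so 8+1+0 = 9.
Tuesday + 9 ≡ Thursday — that's 1697's doomsday.
In February the doomsday date is Feb 28 (1697 is not a leap year).
Feb 16 is 12 days before Feb 28; 12 mod 7 = 5, so Thursday − 5 = Saturday.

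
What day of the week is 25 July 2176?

Doomsday rule: the anchor day for the 2100s is Sunday. For year 76: 76÷12 = 6 r 4, and 4÷4 = 1, so 6+4+1 = 11.
Sunday + 11 ≡ Thursday — that's 2176's doomsday.
In July the doomsday date is Jul 11.
Jul 25 is 14 days after Jul 11; 14 mod 7 = 0, so Thursday + 0 = Thursday.

Thursday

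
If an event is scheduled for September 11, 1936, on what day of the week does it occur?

Friday

Doomsday rule: the anchor day for the 1900s is Wednesday. For year 36: 36÷12 = 3 r 0, and 0÷4 = 0, so 3+0+0 = 3.
Wednesday + 3 ≡ Saturday — that's 1936's doomsday.
In September the doomsday date is Sep 5.
Sep 11 is 6 days after Sep 5; 6 mod 7 = 6, so Saturday + 6 = Friday.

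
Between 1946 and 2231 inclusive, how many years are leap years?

69

Multiples of 4 in [1946,2231]: 71.
Of those, multiples of 100: 3 (not leap unless ÷400).
Multiples of 400: 1.
Leap years = 71 − 3 + 1 = 69.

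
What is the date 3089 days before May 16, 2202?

−365 (one year) → May 16, 2201 (2724 left).
−365 (one year) → May 16, 2200 (2359 left).
−365 (one year) → May 16, 2199 (1994 left).
−365 (one year) → May 16, 2198 (1629 left).
−365 (one year) → May 16, 2197 (1264 left).
−365 (one year) → May 16, 2196 (899 left).
−366 (one year; includes Feb 29, 2196) → May 16, 2195 (533 left).
−365 (one year) → May 16, 2194 (168 left).
−16 → Apr 30, 2194 (end of Apr, 30 days; 152 left).
−30 → Mar 31, 2194 (end of Mar, 31 days; 122 left).
−31 → Feb 28, 2194 (end of Feb, 28 days; 91 left).
−28 → Jan 31, 2194 (end of Jan, 31 days; 63 left).
−31 → Dec 31, 2193 (end of Dec, 31 days; 32 left).
−31 → Nov 30, 2193 (end of Nov, 30 days; 1 left).
−1 → Nov 29, 2193.

November 29, 2193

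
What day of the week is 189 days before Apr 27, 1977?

First find the weekday of Apr 27, 1977. Doomsday rule: the anchor day for the 1900s is Wednesday. For year 77: 77÷12 = 6 r 5, and 5÷4 = 1, so 6+5+1 = 12.
Wednesday + 12 ≡ Monday — that's 1977's doomsday.
In April the doomsday date is Apr 4.
Apr 27 is 23 days after Apr 4; 23 mod 7 = 2, so Monday + 2 = Wednesday.
189 mod 7 = 0, so 189 days before a Wednesday is Wednesday − 0 = Wednesday.

Wednesday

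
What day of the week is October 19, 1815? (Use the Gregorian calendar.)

Thursday

Doomsday rule: the anchor day for the 1800s is Friday. For year 15: 15÷12 = 1 r 3, and 3÷4 = 0, so 1+3+0 = 4.
Friday + 4 ≡ Tuesday — that's 1815's doomsday.
In October the doomsday date is Oct 10.
Oct 19 is 9 days after Oct 10; 9 mod 7 = 2, so Tuesday + 2 = Thursday.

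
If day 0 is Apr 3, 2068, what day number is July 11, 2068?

Apr 3, 2068 → May 3, 2068: 30 days (April has 30).
May 3, 2068 → Jun 3, 2068: 31 days (May has 31).
Jun 3, 2068 → Jul 3, 2068: 30 days (June has 30).
Jul 3, 2068 → Jul 11, 2068: 8 days.
Total: 99 days.

99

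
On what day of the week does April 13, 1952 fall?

Sunday

January 1, 1952 is a Tuesday.
Jan 1, 1952 → Feb 1, 1952: 31 days (January has 31).
Feb 1, 1952 → Mar 1, 1952: 29 days (February has 29).
Mar 1, 1952 → Apr 1, 1952: 31 days (March has 31).
Apr 1, 1952 → Apr 13, 1952: 12 days.
Total: 103 days.
103 mod 7 = 5, so Tuesday + 5 = Sunday.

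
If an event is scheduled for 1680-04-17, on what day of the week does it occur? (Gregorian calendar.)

Wednesday

Doomsday rule: the anchor day for the 1600s is Tuesday. For year 80: 80÷12 = 6 r 8, and 8÷4 = 2, so 6+8+2 = 16.
Tuesday + 16 ≡ Thursday — that's 1680's doomsday.
In April the doomsday date is Apr 4.
Apr 17 is 13 days after Apr 4; 13 mod 7 = 6, so Thursday + 6 = Wednesday.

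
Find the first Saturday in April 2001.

April 7, 2001

April 1, 2001 is a Sunday.
The first Saturday is therefore April 7 (6 days later).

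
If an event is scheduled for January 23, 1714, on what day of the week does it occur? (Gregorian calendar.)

Tuesday

Doomsday rule: the anchor day for the 1700s is Sunday. For year 14: 14÷12 = 1 r 2, and 2÷4 = 0, so 1+2+0 = 3.
Sunday + 3 ≡ Wednesday — that's 1714's doomsday.
In January the doomsday date is Jan 3 (1714 is not a leap year).
Jan 23 is 20 days after Jan 3; 20 mod 7 = 6, so Wednesday + 6 = Tuesday.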